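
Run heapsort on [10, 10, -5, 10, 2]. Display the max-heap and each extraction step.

Build heap: [10, 10, -5, 10, 2]
Extract 10: [10, 10, -5, 2, 10]
Extract 10: [10, 2, -5, 10, 10]
Extract 10: [2, -5, 10, 10, 10]
Extract 2: [-5, 2, 10, 10, 10]


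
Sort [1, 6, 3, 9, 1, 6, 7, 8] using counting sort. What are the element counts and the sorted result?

Count array: [0, 2, 0, 1, 0, 0, 2, 1, 1, 1]
(count[i] = number of elements equal to i)
Cumulative count: [0, 2, 2, 3, 3, 3, 5, 6, 7, 8]
Sorted: [1, 1, 3, 6, 6, 7, 8, 9]


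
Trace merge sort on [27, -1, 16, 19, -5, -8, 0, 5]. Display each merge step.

Divide and conquer:
  Merge [27] + [-1] -> [-1, 27]
  Merge [16] + [19] -> [16, 19]
  Merge [-1, 27] + [16, 19] -> [-1, 16, 19, 27]
  Merge [-5] + [-8] -> [-8, -5]
  Merge [0] + [5] -> [0, 5]
  Merge [-8, -5] + [0, 5] -> [-8, -5, 0, 5]
  Merge [-1, 16, 19, 27] + [-8, -5, 0, 5] -> [-8, -5, -1, 0, 5, 16, 19, 27]


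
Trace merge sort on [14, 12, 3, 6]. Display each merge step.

Divide and conquer:
  Merge [14] + [12] -> [12, 14]
  Merge [3] + [6] -> [3, 6]
  Merge [12, 14] + [3, 6] -> [3, 6, 12, 14]


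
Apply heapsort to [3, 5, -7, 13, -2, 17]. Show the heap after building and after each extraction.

Build heap: [17, 13, 3, 5, -2, -7]
Extract 17: [13, 5, 3, -7, -2, 17]
Extract 13: [5, -2, 3, -7, 13, 17]
Extract 5: [3, -2, -7, 5, 13, 17]
Extract 3: [-2, -7, 3, 5, 13, 17]
Extract -2: [-7, -2, 3, 5, 13, 17]


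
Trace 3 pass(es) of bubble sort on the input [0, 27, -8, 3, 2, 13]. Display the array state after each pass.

After pass 1: [0, -8, 3, 2, 13, 27] (4 swaps)
After pass 2: [-8, 0, 2, 3, 13, 27] (2 swaps)
After pass 3: [-8, 0, 2, 3, 13, 27] (0 swaps)
Total swaps: 6


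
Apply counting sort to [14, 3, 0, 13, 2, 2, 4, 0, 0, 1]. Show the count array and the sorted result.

Count array: [3, 1, 2, 1, 1, 0, 0, 0, 0, 0, 0, 0, 0, 1, 1]
(count[i] = number of elements equal to i)
Cumulative count: [3, 4, 6, 7, 8, 8, 8, 8, 8, 8, 8, 8, 8, 9, 10]
Sorted: [0, 0, 0, 1, 2, 2, 3, 4, 13, 14]


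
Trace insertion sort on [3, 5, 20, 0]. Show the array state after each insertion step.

First element 3 is already 'sorted'
Insert 5: shifted 0 elements -> [3, 5, 20, 0]
Insert 20: shifted 0 elements -> [3, 5, 20, 0]
Insert 0: shifted 3 elements -> [0, 3, 5, 20]


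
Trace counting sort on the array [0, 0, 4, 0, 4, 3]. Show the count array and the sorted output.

Count array: [3, 0, 0, 1, 2]
(count[i] = number of elements equal to i)
Cumulative count: [3, 3, 3, 4, 6]
Sorted: [0, 0, 0, 3, 4, 4]


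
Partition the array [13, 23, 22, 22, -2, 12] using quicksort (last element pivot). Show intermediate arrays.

Partition 1: pivot=12 at index 1 -> [-2, 12, 22, 22, 13, 23]
Partition 2: pivot=23 at index 5 -> [-2, 12, 22, 22, 13, 23]
Partition 3: pivot=13 at index 2 -> [-2, 12, 13, 22, 22, 23]
Partition 4: pivot=22 at index 4 -> [-2, 12, 13, 22, 22, 23]


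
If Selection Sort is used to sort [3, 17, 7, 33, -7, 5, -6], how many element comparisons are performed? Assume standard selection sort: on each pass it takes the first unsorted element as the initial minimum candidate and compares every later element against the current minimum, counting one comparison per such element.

Pass 1: scan indices 1..6 for the minimum = 6 comparison(s); min is -7, place at index 0 -> [-7, 17, 7, 33, 3, 5, -6]
Pass 2: scan indices 2..6 for the minimum = 5 comparison(s); min is -6, place at index 1 -> [-7, -6, 7, 33, 3, 5, 17]
Pass 3: scan indices 3..6 for the minimum = 4 comparison(s); min is 3, place at index 2 -> [-7, -6, 3, 33, 7, 5, 17]
Pass 4: scan indices 4..6 for the minimum = 3 comparison(s); min is 5, place at index 3 -> [-7, -6, 3, 5, 7, 33, 17]
Pass 5: scan indices 5..6 for the minimum = 2 comparison(s); min is 7, place at index 4 -> [-7, -6, 3, 5, 7, 33, 17]
Pass 6: scan indices 6..6 for the minimum = 1 comparison(s); min is 17, place at index 5 -> [-7, -6, 3, 5, 7, 17, 33]
Selection sort always scans the whole unsorted suffix, so the count is (n-1) + (n-2) + ... + 1 = n(n-1)/2 = 7*6/2 = 21 regardless of the input order.
Total comparisons: 6 + 5 + 4 + 3 + 2 + 1 = 21


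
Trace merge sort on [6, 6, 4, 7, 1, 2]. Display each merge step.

Divide and conquer:
  Merge [6] + [4] -> [4, 6]
  Merge [6] + [4, 6] -> [4, 6, 6]
  Merge [1] + [2] -> [1, 2]
  Merge [7] + [1, 2] -> [1, 2, 7]
  Merge [4, 6, 6] + [1, 2, 7] -> [1, 2, 4, 6, 6, 7]


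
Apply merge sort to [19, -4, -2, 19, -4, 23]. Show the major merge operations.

Divide and conquer:
  Merge [-4] + [-2] -> [-4, -2]
  Merge [19] + [-4, -2] -> [-4, -2, 19]
  Merge [-4] + [23] -> [-4, 23]
  Merge [19] + [-4, 23] -> [-4, 19, 23]
  Merge [-4, -2, 19] + [-4, 19, 23] -> [-4, -4, -2, 19, 19, 23]


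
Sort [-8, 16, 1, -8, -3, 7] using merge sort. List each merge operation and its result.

Divide and conquer:
  Merge [16] + [1] -> [1, 16]
  Merge [-8] + [1, 16] -> [-8, 1, 16]
  Merge [-3] + [7] -> [-3, 7]
  Merge [-8] + [-3, 7] -> [-8, -3, 7]
  Merge [-8, 1, 16] + [-8, -3, 7] -> [-8, -8, -3, 1, 7, 16]


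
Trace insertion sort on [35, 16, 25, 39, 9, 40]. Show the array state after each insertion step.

First element 35 is already 'sorted'
Insert 16: shifted 1 elements -> [16, 35, 25, 39, 9, 40]
Insert 25: shifted 1 elements -> [16, 25, 35, 39, 9, 40]
Insert 39: shifted 0 elements -> [16, 25, 35, 39, 9, 40]
Insert 9: shifted 4 elements -> [9, 16, 25, 35, 39, 40]
Insert 40: shifted 0 elements -> [9, 16, 25, 35, 39, 40]


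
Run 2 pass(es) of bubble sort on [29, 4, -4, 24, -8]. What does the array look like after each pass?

After pass 1: [4, -4, 24, -8, 29] (4 swaps)
After pass 2: [-4, 4, -8, 24, 29] (2 swaps)
Total swaps: 6


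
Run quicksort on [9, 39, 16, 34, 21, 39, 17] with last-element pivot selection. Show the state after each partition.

Partition 1: pivot=17 at index 2 -> [9, 16, 17, 34, 21, 39, 39]
Partition 2: pivot=16 at index 1 -> [9, 16, 17, 34, 21, 39, 39]
Partition 3: pivot=39 at index 6 -> [9, 16, 17, 34, 21, 39, 39]
Partition 4: pivot=39 at index 5 -> [9, 16, 17, 34, 21, 39, 39]
Partition 5: pivot=21 at index 3 -> [9, 16, 17, 21, 34, 39, 39]


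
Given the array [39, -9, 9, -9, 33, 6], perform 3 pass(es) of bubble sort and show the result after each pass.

After pass 1: [-9, 9, -9, 33, 6, 39] (5 swaps)
After pass 2: [-9, -9, 9, 6, 33, 39] (2 swaps)
After pass 3: [-9, -9, 6, 9, 33, 39] (1 swaps)
Total swaps: 8


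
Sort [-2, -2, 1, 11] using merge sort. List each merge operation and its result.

Divide and conquer:
  Merge [-2] + [-2] -> [-2, -2]
  Merge [1] + [11] -> [1, 11]
  Merge [-2, -2] + [1, 11] -> [-2, -2, 1, 11]


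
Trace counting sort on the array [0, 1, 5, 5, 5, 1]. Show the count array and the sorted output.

Count array: [1, 2, 0, 0, 0, 3]
(count[i] = number of elements equal to i)
Cumulative count: [1, 3, 3, 3, 3, 6]
Sorted: [0, 1, 1, 5, 5, 5]


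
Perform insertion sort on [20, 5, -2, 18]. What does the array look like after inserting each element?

First element 20 is already 'sorted'
Insert 5: shifted 1 elements -> [5, 20, -2, 18]
Insert -2: shifted 2 elements -> [-2, 5, 20, 18]
Insert 18: shifted 1 elements -> [-2, 5, 18, 20]


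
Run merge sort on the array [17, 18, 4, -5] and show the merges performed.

Divide and conquer:
  Merge [17] + [18] -> [17, 18]
  Merge [4] + [-5] -> [-5, 4]
  Merge [17, 18] + [-5, 4] -> [-5, 4, 17, 18]


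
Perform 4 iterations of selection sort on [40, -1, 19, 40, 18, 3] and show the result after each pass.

Pass 1: Select minimum -1 at index 1, swap -> [-1, 40, 19, 40, 18, 3]
Pass 2: Select minimum 3 at index 5, swap -> [-1, 3, 19, 40, 18, 40]
Pass 3: Select minimum 18 at index 4, swap -> [-1, 3, 18, 40, 19, 40]
Pass 4: Select minimum 19 at index 4, swap -> [-1, 3, 18, 19, 40, 40]


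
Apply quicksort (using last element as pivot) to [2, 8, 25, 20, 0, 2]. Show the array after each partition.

Partition 1: pivot=2 at index 2 -> [2, 0, 2, 20, 8, 25]
Partition 2: pivot=0 at index 0 -> [0, 2, 2, 20, 8, 25]
Partition 3: pivot=25 at index 5 -> [0, 2, 2, 20, 8, 25]
Partition 4: pivot=8 at index 3 -> [0, 2, 2, 8, 20, 25]


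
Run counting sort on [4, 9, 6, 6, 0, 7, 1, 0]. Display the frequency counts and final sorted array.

Count array: [2, 1, 0, 0, 1, 0, 2, 1, 0, 1]
(count[i] = number of elements equal to i)
Cumulative count: [2, 3, 3, 3, 4, 4, 6, 7, 7, 8]
Sorted: [0, 0, 1, 4, 6, 6, 7, 9]


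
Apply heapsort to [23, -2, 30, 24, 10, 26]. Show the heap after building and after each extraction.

Build heap: [30, 24, 26, -2, 10, 23]
Extract 30: [26, 24, 23, -2, 10, 30]
Extract 26: [24, 10, 23, -2, 26, 30]
Extract 24: [23, 10, -2, 24, 26, 30]
Extract 23: [10, -2, 23, 24, 26, 30]
Extract 10: [-2, 10, 23, 24, 26, 30]


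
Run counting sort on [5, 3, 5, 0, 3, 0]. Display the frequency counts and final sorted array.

Count array: [2, 0, 0, 2, 0, 2]
(count[i] = number of elements equal to i)
Cumulative count: [2, 2, 2, 4, 4, 6]
Sorted: [0, 0, 3, 3, 5, 5]


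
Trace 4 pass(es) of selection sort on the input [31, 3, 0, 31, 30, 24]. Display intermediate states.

Pass 1: Select minimum 0 at index 2, swap -> [0, 3, 31, 31, 30, 24]
Pass 2: Select minimum 3 at index 1, swap -> [0, 3, 31, 31, 30, 24]
Pass 3: Select minimum 24 at index 5, swap -> [0, 3, 24, 31, 30, 31]
Pass 4: Select minimum 30 at index 4, swap -> [0, 3, 24, 30, 31, 31]


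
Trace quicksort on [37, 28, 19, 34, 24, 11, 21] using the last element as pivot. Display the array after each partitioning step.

Partition 1: pivot=21 at index 2 -> [19, 11, 21, 34, 24, 28, 37]
Partition 2: pivot=11 at index 0 -> [11, 19, 21, 34, 24, 28, 37]
Partition 3: pivot=37 at index 6 -> [11, 19, 21, 34, 24, 28, 37]
Partition 4: pivot=28 at index 4 -> [11, 19, 21, 24, 28, 34, 37]


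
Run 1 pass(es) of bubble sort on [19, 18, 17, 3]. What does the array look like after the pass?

After pass 1: [18, 17, 3, 19] (3 swaps)
Total swaps: 3


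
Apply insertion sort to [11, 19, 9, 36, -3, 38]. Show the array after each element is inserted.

First element 11 is already 'sorted'
Insert 19: shifted 0 elements -> [11, 19, 9, 36, -3, 38]
Insert 9: shifted 2 elements -> [9, 11, 19, 36, -3, 38]
Insert 36: shifted 0 elements -> [9, 11, 19, 36, -3, 38]
Insert -3: shifted 4 elements -> [-3, 9, 11, 19, 36, 38]
Insert 38: shifted 0 elements -> [-3, 9, 11, 19, 36, 38]


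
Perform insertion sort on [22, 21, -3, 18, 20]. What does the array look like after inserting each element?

First element 22 is already 'sorted'
Insert 21: shifted 1 elements -> [21, 22, -3, 18, 20]
Insert -3: shifted 2 elements -> [-3, 21, 22, 18, 20]
Insert 18: shifted 2 elements -> [-3, 18, 21, 22, 20]
Insert 20: shifted 2 elements -> [-3, 18, 20, 21, 22]


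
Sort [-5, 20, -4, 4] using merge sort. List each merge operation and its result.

Divide and conquer:
  Merge [-5] + [20] -> [-5, 20]
  Merge [-4] + [4] -> [-4, 4]
  Merge [-5, 20] + [-4, 4] -> [-5, -4, 4, 20]


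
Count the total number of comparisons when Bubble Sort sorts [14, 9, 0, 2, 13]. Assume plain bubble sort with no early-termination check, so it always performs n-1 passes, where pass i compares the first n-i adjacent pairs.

Pass 1: compare adjacent pairs (0,1)..(3,4) = 4 comparison(s), 4 swap(s) -> [9, 0, 2, 13, 14]
Pass 2: compare adjacent pairs (0,1)..(2,3) = 3 comparison(s), 2 swap(s) -> [0, 2, 9, 13, 14]
Pass 3: compare adjacent pairs (0,1)..(1,2) = 2 comparison(s), 0 swap(s) -> [0, 2, 9, 13, 14]
Pass 4: compare adjacent pairs (0,1)..(0,1) = 1 comparison(s), 0 swap(s) -> [0, 2, 9, 13, 14]
Total comparisons: 4 + 3 + 2 + 1 = 10


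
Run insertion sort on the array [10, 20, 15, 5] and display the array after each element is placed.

First element 10 is already 'sorted'
Insert 20: shifted 0 elements -> [10, 20, 15, 5]
Insert 15: shifted 1 elements -> [10, 15, 20, 5]
Insert 5: shifted 3 elements -> [5, 10, 15, 20]


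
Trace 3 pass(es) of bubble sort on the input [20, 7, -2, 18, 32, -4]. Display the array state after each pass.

After pass 1: [7, -2, 18, 20, -4, 32] (4 swaps)
After pass 2: [-2, 7, 18, -4, 20, 32] (2 swaps)
After pass 3: [-2, 7, -4, 18, 20, 32] (1 swaps)
Total swaps: 7


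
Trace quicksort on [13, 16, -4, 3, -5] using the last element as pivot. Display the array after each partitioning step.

Partition 1: pivot=-5 at index 0 -> [-5, 16, -4, 3, 13]
Partition 2: pivot=13 at index 3 -> [-5, -4, 3, 13, 16]
Partition 3: pivot=3 at index 2 -> [-5, -4, 3, 13, 16]


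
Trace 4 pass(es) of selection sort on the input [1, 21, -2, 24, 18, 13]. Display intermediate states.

Pass 1: Select minimum -2 at index 2, swap -> [-2, 21, 1, 24, 18, 13]
Pass 2: Select minimum 1 at index 2, swap -> [-2, 1, 21, 24, 18, 13]
Pass 3: Select minimum 13 at index 5, swap -> [-2, 1, 13, 24, 18, 21]
Pass 4: Select minimum 18 at index 4, swap -> [-2, 1, 13, 18, 24, 21]


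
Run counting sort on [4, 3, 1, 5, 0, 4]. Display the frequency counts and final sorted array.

Count array: [1, 1, 0, 1, 2, 1]
(count[i] = number of elements equal to i)
Cumulative count: [1, 2, 2, 3, 5, 6]
Sorted: [0, 1, 3, 4, 4, 5]


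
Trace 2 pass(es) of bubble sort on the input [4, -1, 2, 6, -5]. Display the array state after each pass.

After pass 1: [-1, 2, 4, -5, 6] (3 swaps)
After pass 2: [-1, 2, -5, 4, 6] (1 swaps)
Total swaps: 4


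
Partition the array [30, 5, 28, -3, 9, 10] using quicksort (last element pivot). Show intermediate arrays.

Partition 1: pivot=10 at index 3 -> [5, -3, 9, 10, 28, 30]
Partition 2: pivot=9 at index 2 -> [5, -3, 9, 10, 28, 30]
Partition 3: pivot=-3 at index 0 -> [-3, 5, 9, 10, 28, 30]
Partition 4: pivot=30 at index 5 -> [-3, 5, 9, 10, 28, 30]


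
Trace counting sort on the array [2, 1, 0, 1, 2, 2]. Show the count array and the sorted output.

Count array: [1, 2, 3]
(count[i] = number of elements equal to i)
Cumulative count: [1, 3, 6]
Sorted: [0, 1, 1, 2, 2, 2]


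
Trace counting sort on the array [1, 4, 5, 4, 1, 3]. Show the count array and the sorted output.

Count array: [0, 2, 0, 1, 2, 1]
(count[i] = number of elements equal to i)
Cumulative count: [0, 2, 2, 3, 5, 6]
Sorted: [1, 1, 3, 4, 4, 5]


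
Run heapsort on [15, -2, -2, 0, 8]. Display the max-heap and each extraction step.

Build heap: [15, 8, -2, 0, -2]
Extract 15: [8, 0, -2, -2, 15]
Extract 8: [0, -2, -2, 8, 15]
Extract 0: [-2, -2, 0, 8, 15]
Extract -2: [-2, -2, 0, 8, 15]


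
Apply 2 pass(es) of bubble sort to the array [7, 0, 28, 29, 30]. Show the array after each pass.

After pass 1: [0, 7, 28, 29, 30] (1 swaps)
After pass 2: [0, 7, 28, 29, 30] (0 swaps)
Total swaps: 1


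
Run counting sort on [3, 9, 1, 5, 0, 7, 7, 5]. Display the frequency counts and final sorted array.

Count array: [1, 1, 0, 1, 0, 2, 0, 2, 0, 1]
(count[i] = number of elements equal to i)
Cumulative count: [1, 2, 2, 3, 3, 5, 5, 7, 7, 8]
Sorted: [0, 1, 3, 5, 5, 7, 7, 9]


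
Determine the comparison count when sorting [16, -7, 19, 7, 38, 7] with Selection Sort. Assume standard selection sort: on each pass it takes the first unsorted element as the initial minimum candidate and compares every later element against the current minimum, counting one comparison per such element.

Pass 1: scan indices 1..5 for the minimum = 5 comparison(s); min is -7, place at index 0 -> [-7, 16, 19, 7, 38, 7]
Pass 2: scan indices 2..5 for the minimum = 4 comparison(s); min is 7, place at index 1 -> [-7, 7, 19, 16, 38, 7]
Pass 3: scan indices 3..5 for the minimum = 3 comparison(s); min is 7, place at index 2 -> [-7, 7, 7, 16, 38, 19]
Pass 4: scan indices 4..5 for the minimum = 2 comparison(s); min is 16, place at index 3 -> [-7, 7, 7, 16, 38, 19]
Pass 5: scan indices 5..5 for the minimum = 1 comparison(s); min is 19, place at index 4 -> [-7, 7, 7, 16, 19, 38]
Selection sort always scans the whole unsorted suffix, so the count is (n-1) + (n-2) + ... + 1 = n(n-1)/2 = 6*5/2 = 15 regardless of the input order.
Total comparisons: 5 + 4 + 3 + 2 + 1 = 15


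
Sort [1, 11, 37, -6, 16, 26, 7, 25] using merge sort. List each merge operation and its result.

Divide and conquer:
  Merge [1] + [11] -> [1, 11]
  Merge [37] + [-6] -> [-6, 37]
  Merge [1, 11] + [-6, 37] -> [-6, 1, 11, 37]
  Merge [16] + [26] -> [16, 26]
  Merge [7] + [25] -> [7, 25]
  Merge [16, 26] + [7, 25] -> [7, 16, 25, 26]
  Merge [-6, 1, 11, 37] + [7, 16, 25, 26] -> [-6, 1, 7, 11, 16, 25, 26, 37]


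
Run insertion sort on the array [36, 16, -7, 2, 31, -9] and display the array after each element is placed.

First element 36 is already 'sorted'
Insert 16: shifted 1 elements -> [16, 36, -7, 2, 31, -9]
Insert -7: shifted 2 elements -> [-7, 16, 36, 2, 31, -9]
Insert 2: shifted 2 elements -> [-7, 2, 16, 36, 31, -9]
Insert 31: shifted 1 elements -> [-7, 2, 16, 31, 36, -9]
Insert -9: shifted 5 elements -> [-9, -7, 2, 16, 31, 36]


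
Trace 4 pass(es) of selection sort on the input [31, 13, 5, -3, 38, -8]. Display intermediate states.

Pass 1: Select minimum -8 at index 5, swap -> [-8, 13, 5, -3, 38, 31]
Pass 2: Select minimum -3 at index 3, swap -> [-8, -3, 5, 13, 38, 31]
Pass 3: Select minimum 5 at index 2, swap -> [-8, -3, 5, 13, 38, 31]
Pass 4: Select minimum 13 at index 3, swap -> [-8, -3, 5, 13, 38, 31]


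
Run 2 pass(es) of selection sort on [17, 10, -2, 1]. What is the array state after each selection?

Pass 1: Select minimum -2 at index 2, swap -> [-2, 10, 17, 1]
Pass 2: Select minimum 1 at index 3, swap -> [-2, 1, 17, 10]


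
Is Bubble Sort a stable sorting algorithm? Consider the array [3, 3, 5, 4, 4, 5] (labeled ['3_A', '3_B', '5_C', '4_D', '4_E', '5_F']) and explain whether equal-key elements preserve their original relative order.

Trace Bubble Sort on the labeled array (the key is the number; the letter only tracks identity):
  After pass 1: [3_A, 3_B, 4_D, 4_E, 5_C, 5_F]
  After pass 2: [3_A, 3_B, 4_D, 4_E, 5_C, 5_F] (no swaps, done)
Final order: [3_A, 3_B, 4_D, 4_E, 5_C, 5_F]
Equal keys:
  value 3: originally 3_A, 3_B; after sorting 3_A, 3_B -> order preserved
  value 4: originally 4_D, 4_E; after sorting 4_D, 4_E -> order preserved
  value 5: originally 5_C, 5_F; after sorting 5_C, 5_F -> order preserved
All equal keys kept their original relative order. Bubble Sort is stable: it only swaps adjacent elements when the left one is strictly greater, so equal keys never move past each other.
Answer: Stable


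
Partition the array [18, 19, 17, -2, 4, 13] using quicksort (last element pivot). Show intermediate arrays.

Partition 1: pivot=13 at index 2 -> [-2, 4, 13, 18, 19, 17]
Partition 2: pivot=4 at index 1 -> [-2, 4, 13, 18, 19, 17]
Partition 3: pivot=17 at index 3 -> [-2, 4, 13, 17, 19, 18]
Partition 4: pivot=18 at index 4 -> [-2, 4, 13, 17, 18, 19]


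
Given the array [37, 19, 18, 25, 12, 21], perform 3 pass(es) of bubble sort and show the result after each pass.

After pass 1: [19, 18, 25, 12, 21, 37] (5 swaps)
After pass 2: [18, 19, 12, 21, 25, 37] (3 swaps)
After pass 3: [18, 12, 19, 21, 25, 37] (1 swaps)
Total swaps: 9


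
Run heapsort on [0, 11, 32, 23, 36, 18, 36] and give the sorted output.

Build heap: [36, 23, 36, 0, 11, 18, 32]
Extract 36: [36, 23, 32, 0, 11, 18, 36]
Extract 36: [32, 23, 18, 0, 11, 36, 36]
Extract 32: [23, 11, 18, 0, 32, 36, 36]
Extract 23: [18, 11, 0, 23, 32, 36, 36]
Extract 18: [11, 0, 18, 23, 32, 36, 36]
Extract 11: [0, 11, 18, 23, 32, 36, 36]


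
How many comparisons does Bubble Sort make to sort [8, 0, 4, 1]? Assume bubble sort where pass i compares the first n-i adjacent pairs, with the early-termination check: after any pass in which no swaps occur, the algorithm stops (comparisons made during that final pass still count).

Pass 1: compare adjacent pairs (0,1)..(2,3) = 3 comparison(s), 3 swap(s) -> [0, 4, 1, 8]
Pass 2: compare adjacent pairs (0,1)..(1,2) = 2 comparison(s), 1 swap(s) -> [0, 1, 4, 8]
Pass 3: compare adjacent pairs (0,1)..(0,1) = 1 comparison(s), 0 swap(s) -> [0, 1, 4, 8]
No swaps in this pass, so bubble sort stops here.
Total comparisons: 3 + 2 + 1 = 6


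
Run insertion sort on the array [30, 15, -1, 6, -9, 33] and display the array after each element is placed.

First element 30 is already 'sorted'
Insert 15: shifted 1 elements -> [15, 30, -1, 6, -9, 33]
Insert -1: shifted 2 elements -> [-1, 15, 30, 6, -9, 33]
Insert 6: shifted 2 elements -> [-1, 6, 15, 30, -9, 33]
Insert -9: shifted 4 elements -> [-9, -1, 6, 15, 30, 33]
Insert 33: shifted 0 elements -> [-9, -1, 6, 15, 30, 33]


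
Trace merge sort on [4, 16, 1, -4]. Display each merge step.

Divide and conquer:
  Merge [4] + [16] -> [4, 16]
  Merge [1] + [-4] -> [-4, 1]
  Merge [4, 16] + [-4, 1] -> [-4, 1, 4, 16]


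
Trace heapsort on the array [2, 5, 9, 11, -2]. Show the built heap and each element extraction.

Build heap: [11, 5, 9, 2, -2]
Extract 11: [9, 5, -2, 2, 11]
Extract 9: [5, 2, -2, 9, 11]
Extract 5: [2, -2, 5, 9, 11]
Extract 2: [-2, 2, 5, 9, 11]


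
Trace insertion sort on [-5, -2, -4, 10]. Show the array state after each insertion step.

First element -5 is already 'sorted'
Insert -2: shifted 0 elements -> [-5, -2, -4, 10]
Insert -4: shifted 1 elements -> [-5, -4, -2, 10]
Insert 10: shifted 0 elements -> [-5, -4, -2, 10]


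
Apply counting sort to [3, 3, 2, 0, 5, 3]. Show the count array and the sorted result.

Count array: [1, 0, 1, 3, 0, 1]
(count[i] = number of elements equal to i)
Cumulative count: [1, 1, 2, 5, 5, 6]
Sorted: [0, 2, 3, 3, 3, 5]


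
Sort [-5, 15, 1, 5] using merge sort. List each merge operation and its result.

Divide and conquer:
  Merge [-5] + [15] -> [-5, 15]
  Merge [1] + [5] -> [1, 5]
  Merge [-5, 15] + [1, 5] -> [-5, 1, 5, 15]


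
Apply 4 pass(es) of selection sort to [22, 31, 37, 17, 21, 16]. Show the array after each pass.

Pass 1: Select minimum 16 at index 5, swap -> [16, 31, 37, 17, 21, 22]
Pass 2: Select minimum 17 at index 3, swap -> [16, 17, 37, 31, 21, 22]
Pass 3: Select minimum 21 at index 4, swap -> [16, 17, 21, 31, 37, 22]
Pass 4: Select minimum 22 at index 5, swap -> [16, 17, 21, 22, 37, 31]


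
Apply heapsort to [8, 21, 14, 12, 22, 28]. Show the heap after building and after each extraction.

Build heap: [28, 22, 14, 12, 21, 8]
Extract 28: [22, 21, 14, 12, 8, 28]
Extract 22: [21, 12, 14, 8, 22, 28]
Extract 21: [14, 12, 8, 21, 22, 28]
Extract 14: [12, 8, 14, 21, 22, 28]
Extract 12: [8, 12, 14, 21, 22, 28]


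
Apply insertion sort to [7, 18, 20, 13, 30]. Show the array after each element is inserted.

First element 7 is already 'sorted'
Insert 18: shifted 0 elements -> [7, 18, 20, 13, 30]
Insert 20: shifted 0 elements -> [7, 18, 20, 13, 30]
Insert 13: shifted 2 elements -> [7, 13, 18, 20, 30]
Insert 30: shifted 0 elements -> [7, 13, 18, 20, 30]


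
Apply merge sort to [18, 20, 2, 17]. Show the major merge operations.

Divide and conquer:
  Merge [18] + [20] -> [18, 20]
  Merge [2] + [17] -> [2, 17]
  Merge [18, 20] + [2, 17] -> [2, 17, 18, 20]


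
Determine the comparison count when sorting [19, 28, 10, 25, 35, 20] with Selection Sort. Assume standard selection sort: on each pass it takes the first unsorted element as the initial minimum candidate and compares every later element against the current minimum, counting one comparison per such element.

Pass 1: scan indices 1..5 for the minimum = 5 comparison(s); min is 10, place at index 0 -> [10, 28, 19, 25, 35, 20]
Pass 2: scan indices 2..5 for the minimum = 4 comparison(s); min is 19, place at index 1 -> [10, 19, 28, 25, 35, 20]
Pass 3: scan indices 3..5 for the minimum = 3 comparison(s); min is 20, place at index 2 -> [10, 19, 20, 25, 35, 28]
Pass 4: scan indices 4..5 for the minimum = 2 comparison(s); min is 25, place at index 3 -> [10, 19, 20, 25, 35, 28]
Pass 5: scan indices 5..5 for the minimum = 1 comparison(s); min is 28, place at index 4 -> [10, 19, 20, 25, 28, 35]
Selection sort always scans the whole unsorted suffix, so the count is (n-1) + (n-2) + ... + 1 = n(n-1)/2 = 6*5/2 = 15 regardless of the input order.
Total comparisons: 5 + 4 + 3 + 2 + 1 = 15


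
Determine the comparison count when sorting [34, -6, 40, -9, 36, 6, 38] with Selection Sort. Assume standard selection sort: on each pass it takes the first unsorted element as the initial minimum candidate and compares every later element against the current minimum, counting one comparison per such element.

Pass 1: scan indices 1..6 for the minimum = 6 comparison(s); min is -9, place at index 0 -> [-9, -6, 40, 34, 36, 6, 38]
Pass 2: scan indices 2..6 for the minimum = 5 comparison(s); min is -6, place at index 1 -> [-9, -6, 40, 34, 36, 6, 38]
Pass 3: scan indices 3..6 for the minimum = 4 comparison(s); min is 6, place at index 2 -> [-9, -6, 6, 34, 36, 40, 38]
Pass 4: scan indices 4..6 for the minimum = 3 comparison(s); min is 34, place at index 3 -> [-9, -6, 6, 34, 36, 40, 38]
Pass 5: scan indices 5..6 for the minimum = 2 comparison(s); min is 36, place at index 4 -> [-9, -6, 6, 34, 36, 40, 38]
Pass 6: scan indices 6..6 for the minimum = 1 comparison(s); min is 38, place at index 5 -> [-9, -6, 6, 34, 36, 38, 40]
Selection sort always scans the whole unsorted suffix, so the count is (n-1) + (n-2) + ... + 1 = n(n-1)/2 = 7*6/2 = 21 regardless of the input order.
Total comparisons: 6 + 5 + 4 + 3 + 2 + 1 = 21


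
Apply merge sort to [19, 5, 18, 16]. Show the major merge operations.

Divide and conquer:
  Merge [19] + [5] -> [5, 19]
  Merge [18] + [16] -> [16, 18]
  Merge [5, 19] + [16, 18] -> [5, 16, 18, 19]


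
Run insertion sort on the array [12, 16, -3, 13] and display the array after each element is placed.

First element 12 is already 'sorted'
Insert 16: shifted 0 elements -> [12, 16, -3, 13]
Insert -3: shifted 2 elements -> [-3, 12, 16, 13]
Insert 13: shifted 1 elements -> [-3, 12, 13, 16]


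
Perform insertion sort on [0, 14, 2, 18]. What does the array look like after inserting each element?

First element 0 is already 'sorted'
Insert 14: shifted 0 elements -> [0, 14, 2, 18]
Insert 2: shifted 1 elements -> [0, 2, 14, 18]
Insert 18: shifted 0 elements -> [0, 2, 14, 18]


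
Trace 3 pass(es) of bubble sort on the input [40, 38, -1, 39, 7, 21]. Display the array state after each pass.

After pass 1: [38, -1, 39, 7, 21, 40] (5 swaps)
After pass 2: [-1, 38, 7, 21, 39, 40] (3 swaps)
After pass 3: [-1, 7, 21, 38, 39, 40] (2 swaps)
Total swaps: 10


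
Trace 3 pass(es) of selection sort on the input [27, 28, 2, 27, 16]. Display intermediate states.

Pass 1: Select minimum 2 at index 2, swap -> [2, 28, 27, 27, 16]
Pass 2: Select minimum 16 at index 4, swap -> [2, 16, 27, 27, 28]
Pass 3: Select minimum 27 at index 2, swap -> [2, 16, 27, 27, 28]


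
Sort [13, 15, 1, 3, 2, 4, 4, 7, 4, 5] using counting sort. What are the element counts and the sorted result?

Count array: [0, 1, 1, 1, 3, 1, 0, 1, 0, 0, 0, 0, 0, 1, 0, 1]
(count[i] = number of elements equal to i)
Cumulative count: [0, 1, 2, 3, 6, 7, 7, 8, 8, 8, 8, 8, 8, 9, 9, 10]
Sorted: [1, 2, 3, 4, 4, 4, 5, 7, 13, 15]


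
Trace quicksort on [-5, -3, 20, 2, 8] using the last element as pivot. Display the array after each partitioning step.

Partition 1: pivot=8 at index 3 -> [-5, -3, 2, 8, 20]
Partition 2: pivot=2 at index 2 -> [-5, -3, 2, 8, 20]
Partition 3: pivot=-3 at index 1 -> [-5, -3, 2, 8, 20]


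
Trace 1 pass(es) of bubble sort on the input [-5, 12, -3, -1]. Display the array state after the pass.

After pass 1: [-5, -3, -1, 12] (2 swaps)
Total swaps: 2


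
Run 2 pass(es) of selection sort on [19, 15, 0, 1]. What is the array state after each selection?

Pass 1: Select minimum 0 at index 2, swap -> [0, 15, 19, 1]
Pass 2: Select minimum 1 at index 3, swap -> [0, 1, 19, 15]


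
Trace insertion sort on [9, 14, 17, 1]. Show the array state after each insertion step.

First element 9 is already 'sorted'
Insert 14: shifted 0 elements -> [9, 14, 17, 1]
Insert 17: shifted 0 elements -> [9, 14, 17, 1]
Insert 1: shifted 3 elements -> [1, 9, 14, 17]


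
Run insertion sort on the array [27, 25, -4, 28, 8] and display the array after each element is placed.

First element 27 is already 'sorted'
Insert 25: shifted 1 elements -> [25, 27, -4, 28, 8]
Insert -4: shifted 2 elements -> [-4, 25, 27, 28, 8]
Insert 28: shifted 0 elements -> [-4, 25, 27, 28, 8]
Insert 8: shifted 3 elements -> [-4, 8, 25, 27, 28]


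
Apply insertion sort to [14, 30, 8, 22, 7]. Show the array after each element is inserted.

First element 14 is already 'sorted'
Insert 30: shifted 0 elements -> [14, 30, 8, 22, 7]
Insert 8: shifted 2 elements -> [8, 14, 30, 22, 7]
Insert 22: shifted 1 elements -> [8, 14, 22, 30, 7]
Insert 7: shifted 4 elements -> [7, 8, 14, 22, 30]


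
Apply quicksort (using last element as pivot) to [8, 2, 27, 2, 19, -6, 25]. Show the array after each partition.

Partition 1: pivot=25 at index 5 -> [8, 2, 2, 19, -6, 25, 27]
Partition 2: pivot=-6 at index 0 -> [-6, 2, 2, 19, 8, 25, 27]
Partition 3: pivot=8 at index 3 -> [-6, 2, 2, 8, 19, 25, 27]
Partition 4: pivot=2 at index 2 -> [-6, 2, 2, 8, 19, 25, 27]


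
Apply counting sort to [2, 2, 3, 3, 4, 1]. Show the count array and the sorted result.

Count array: [0, 1, 2, 2, 1]
(count[i] = number of elements equal to i)
Cumulative count: [0, 1, 3, 5, 6]
Sorted: [1, 2, 2, 3, 3, 4]


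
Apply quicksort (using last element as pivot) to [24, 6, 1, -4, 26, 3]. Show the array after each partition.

Partition 1: pivot=3 at index 2 -> [1, -4, 3, 6, 26, 24]
Partition 2: pivot=-4 at index 0 -> [-4, 1, 3, 6, 26, 24]
Partition 3: pivot=24 at index 4 -> [-4, 1, 3, 6, 24, 26]


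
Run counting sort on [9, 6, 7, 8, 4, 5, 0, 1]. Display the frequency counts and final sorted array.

Count array: [1, 1, 0, 0, 1, 1, 1, 1, 1, 1]
(count[i] = number of elements equal to i)
Cumulative count: [1, 2, 2, 2, 3, 4, 5, 6, 7, 8]
Sorted: [0, 1, 4, 5, 6, 7, 8, 9]


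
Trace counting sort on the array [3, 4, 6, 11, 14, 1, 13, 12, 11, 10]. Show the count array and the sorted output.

Count array: [0, 1, 0, 1, 1, 0, 1, 0, 0, 0, 1, 2, 1, 1, 1]
(count[i] = number of elements equal to i)
Cumulative count: [0, 1, 1, 2, 3, 3, 4, 4, 4, 4, 5, 7, 8, 9, 10]
Sorted: [1, 3, 4, 6, 10, 11, 11, 12, 13, 14]


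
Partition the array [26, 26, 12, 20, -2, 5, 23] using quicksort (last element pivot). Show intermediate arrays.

Partition 1: pivot=23 at index 4 -> [12, 20, -2, 5, 23, 26, 26]
Partition 2: pivot=5 at index 1 -> [-2, 5, 12, 20, 23, 26, 26]
Partition 3: pivot=20 at index 3 -> [-2, 5, 12, 20, 23, 26, 26]
Partition 4: pivot=26 at index 6 -> [-2, 5, 12, 20, 23, 26, 26]


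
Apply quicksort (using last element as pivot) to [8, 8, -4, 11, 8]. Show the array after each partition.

Partition 1: pivot=8 at index 3 -> [8, 8, -4, 8, 11]
Partition 2: pivot=-4 at index 0 -> [-4, 8, 8, 8, 11]
Partition 3: pivot=8 at index 2 -> [-4, 8, 8, 8, 11]


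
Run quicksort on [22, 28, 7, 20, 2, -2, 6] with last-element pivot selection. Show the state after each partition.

Partition 1: pivot=6 at index 2 -> [2, -2, 6, 20, 22, 28, 7]
Partition 2: pivot=-2 at index 0 -> [-2, 2, 6, 20, 22, 28, 7]
Partition 3: pivot=7 at index 3 -> [-2, 2, 6, 7, 22, 28, 20]
Partition 4: pivot=20 at index 4 -> [-2, 2, 6, 7, 20, 28, 22]
Partition 5: pivot=22 at index 5 -> [-2, 2, 6, 7, 20, 22, 28]


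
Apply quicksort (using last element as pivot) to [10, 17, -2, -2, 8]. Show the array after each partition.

Partition 1: pivot=8 at index 2 -> [-2, -2, 8, 17, 10]
Partition 2: pivot=-2 at index 1 -> [-2, -2, 8, 17, 10]
Partition 3: pivot=10 at index 3 -> [-2, -2, 8, 10, 17]


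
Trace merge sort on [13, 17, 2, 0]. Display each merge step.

Divide and conquer:
  Merge [13] + [17] -> [13, 17]
  Merge [2] + [0] -> [0, 2]
  Merge [13, 17] + [0, 2] -> [0, 2, 13, 17]


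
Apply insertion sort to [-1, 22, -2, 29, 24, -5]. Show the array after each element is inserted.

First element -1 is already 'sorted'
Insert 22: shifted 0 elements -> [-1, 22, -2, 29, 24, -5]
Insert -2: shifted 2 elements -> [-2, -1, 22, 29, 24, -5]
Insert 29: shifted 0 elements -> [-2, -1, 22, 29, 24, -5]
Insert 24: shifted 1 elements -> [-2, -1, 22, 24, 29, -5]
Insert -5: shifted 5 elements -> [-5, -2, -1, 22, 24, 29]


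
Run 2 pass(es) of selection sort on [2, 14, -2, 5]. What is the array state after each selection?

Pass 1: Select minimum -2 at index 2, swap -> [-2, 14, 2, 5]
Pass 2: Select minimum 2 at index 2, swap -> [-2, 2, 14, 5]


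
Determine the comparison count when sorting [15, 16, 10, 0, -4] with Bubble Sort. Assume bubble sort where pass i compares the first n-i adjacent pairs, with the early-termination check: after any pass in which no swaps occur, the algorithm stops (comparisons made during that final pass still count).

Pass 1: compare adjacent pairs (0,1)..(3,4) = 4 comparison(s), 3 swap(s) -> [15, 10, 0, -4, 16]
Pass 2: compare adjacent pairs (0,1)..(2,3) = 3 comparison(s), 3 swap(s) -> [10, 0, -4, 15, 16]
Pass 3: compare adjacent pairs (0,1)..(1,2) = 2 comparison(s), 2 swap(s) -> [0, -4, 10, 15, 16]
Pass 4: compare adjacent pairs (0,1)..(0,1) = 1 comparison(s), 1 swap(s) -> [-4, 0, 10, 15, 16]
Every pass made at least one swap, so all n-1 passes run.
Total comparisons: 4 + 3 + 2 + 1 = 10


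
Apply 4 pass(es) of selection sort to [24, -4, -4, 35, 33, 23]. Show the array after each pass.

Pass 1: Select minimum -4 at index 1, swap -> [-4, 24, -4, 35, 33, 23]
Pass 2: Select minimum -4 at index 2, swap -> [-4, -4, 24, 35, 33, 23]
Pass 3: Select minimum 23 at index 5, swap -> [-4, -4, 23, 35, 33, 24]
Pass 4: Select minimum 24 at index 5, swap -> [-4, -4, 23, 24, 33, 35]


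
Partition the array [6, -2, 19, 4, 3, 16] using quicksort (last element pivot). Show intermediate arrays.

Partition 1: pivot=16 at index 4 -> [6, -2, 4, 3, 16, 19]
Partition 2: pivot=3 at index 1 -> [-2, 3, 4, 6, 16, 19]
Partition 3: pivot=6 at index 3 -> [-2, 3, 4, 6, 16, 19]


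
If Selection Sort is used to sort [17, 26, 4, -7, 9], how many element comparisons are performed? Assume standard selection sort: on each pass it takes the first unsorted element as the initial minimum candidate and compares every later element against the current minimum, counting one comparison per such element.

Pass 1: scan indices 1..4 for the minimum = 4 comparison(s); min is -7, place at index 0 -> [-7, 26, 4, 17, 9]
Pass 2: scan indices 2..4 for the minimum = 3 comparison(s); min is 4, place at index 1 -> [-7, 4, 26, 17, 9]
Pass 3: scan indices 3..4 for the minimum = 2 comparison(s); min is 9, place at index 2 -> [-7, 4, 9, 17, 26]
Pass 4: scan indices 4..4 for the minimum = 1 comparison(s); min is 17, place at index 3 -> [-7, 4, 9, 17, 26]
Selection sort always scans the whole unsorted suffix, so the count is (n-1) + (n-2) + ... + 1 = n(n-1)/2 = 5*4/2 = 10 regardless of the input order.
Total comparisons: 4 + 3 + 2 + 1 = 10


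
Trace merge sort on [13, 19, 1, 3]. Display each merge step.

Divide and conquer:
  Merge [13] + [19] -> [13, 19]
  Merge [1] + [3] -> [1, 3]
  Merge [13, 19] + [1, 3] -> [1, 3, 13, 19]


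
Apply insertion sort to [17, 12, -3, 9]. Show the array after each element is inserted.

First element 17 is already 'sorted'
Insert 12: shifted 1 elements -> [12, 17, -3, 9]
Insert -3: shifted 2 elements -> [-3, 12, 17, 9]
Insert 9: shifted 2 elements -> [-3, 9, 12, 17]


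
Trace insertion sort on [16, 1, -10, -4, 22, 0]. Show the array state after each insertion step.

First element 16 is already 'sorted'
Insert 1: shifted 1 elements -> [1, 16, -10, -4, 22, 0]
Insert -10: shifted 2 elements -> [-10, 1, 16, -4, 22, 0]
Insert -4: shifted 2 elements -> [-10, -4, 1, 16, 22, 0]
Insert 22: shifted 0 elements -> [-10, -4, 1, 16, 22, 0]
Insert 0: shifted 3 elements -> [-10, -4, 0, 1, 16, 22]


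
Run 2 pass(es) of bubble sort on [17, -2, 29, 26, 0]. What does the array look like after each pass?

After pass 1: [-2, 17, 26, 0, 29] (3 swaps)
After pass 2: [-2, 17, 0, 26, 29] (1 swaps)
Total swaps: 4


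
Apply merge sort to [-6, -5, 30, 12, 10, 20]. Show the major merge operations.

Divide and conquer:
  Merge [-5] + [30] -> [-5, 30]
  Merge [-6] + [-5, 30] -> [-6, -5, 30]
  Merge [10] + [20] -> [10, 20]
  Merge [12] + [10, 20] -> [10, 12, 20]
  Merge [-6, -5, 30] + [10, 12, 20] -> [-6, -5, 10, 12, 20, 30]


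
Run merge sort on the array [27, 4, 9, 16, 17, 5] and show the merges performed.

Divide and conquer:
  Merge [4] + [9] -> [4, 9]
  Merge [27] + [4, 9] -> [4, 9, 27]
  Merge [17] + [5] -> [5, 17]
  Merge [16] + [5, 17] -> [5, 16, 17]
  Merge [4, 9, 27] + [5, 16, 17] -> [4, 5, 9, 16, 17, 27]


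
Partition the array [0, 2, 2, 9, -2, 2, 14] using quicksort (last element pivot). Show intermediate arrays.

Partition 1: pivot=14 at index 6 -> [0, 2, 2, 9, -2, 2, 14]
Partition 2: pivot=2 at index 4 -> [0, 2, 2, -2, 2, 9, 14]
Partition 3: pivot=-2 at index 0 -> [-2, 2, 2, 0, 2, 9, 14]
Partition 4: pivot=0 at index 1 -> [-2, 0, 2, 2, 2, 9, 14]
Partition 5: pivot=2 at index 3 -> [-2, 0, 2, 2, 2, 9, 14]


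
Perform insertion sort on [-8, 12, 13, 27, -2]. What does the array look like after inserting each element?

First element -8 is already 'sorted'
Insert 12: shifted 0 elements -> [-8, 12, 13, 27, -2]
Insert 13: shifted 0 elements -> [-8, 12, 13, 27, -2]
Insert 27: shifted 0 elements -> [-8, 12, 13, 27, -2]
Insert -2: shifted 3 elements -> [-8, -2, 12, 13, 27]


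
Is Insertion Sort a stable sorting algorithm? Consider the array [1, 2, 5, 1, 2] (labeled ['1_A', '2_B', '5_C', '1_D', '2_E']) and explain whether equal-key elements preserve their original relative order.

Trace Insertion Sort on the labeled array (the key is the number; the letter only tracks identity):
  Insert 2_B at index 1: [1_A, 2_B, 5_C, 1_D, 2_E]
  Insert 5_C at index 2: [1_A, 2_B, 5_C, 1_D, 2_E]
  Insert 1_D at index 1: [1_A, 1_D, 2_B, 5_C, 2_E]
  Insert 2_E at index 3: [1_A, 1_D, 2_B, 2_E, 5_C]
Final order: [1_A, 1_D, 2_B, 2_E, 5_C]
Equal keys:
  value 1: originally 1_A, 1_D; after sorting 1_A, 1_D -> order preserved
  value 2: originally 2_B, 2_E; after sorting 2_B, 2_E -> order preserved
All equal keys kept their original relative order. Insertion Sort is stable: elements are shifted only while they are strictly greater than the key, so a key is inserted after any equal elements already placed.
Answer: Stable


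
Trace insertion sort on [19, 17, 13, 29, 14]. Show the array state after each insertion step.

First element 19 is already 'sorted'
Insert 17: shifted 1 elements -> [17, 19, 13, 29, 14]
Insert 13: shifted 2 elements -> [13, 17, 19, 29, 14]
Insert 29: shifted 0 elements -> [13, 17, 19, 29, 14]
Insert 14: shifted 3 elements -> [13, 14, 17, 19, 29]


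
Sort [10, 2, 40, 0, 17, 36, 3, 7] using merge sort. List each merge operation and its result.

Divide and conquer:
  Merge [10] + [2] -> [2, 10]
  Merge [40] + [0] -> [0, 40]
  Merge [2, 10] + [0, 40] -> [0, 2, 10, 40]
  Merge [17] + [36] -> [17, 36]
  Merge [3] + [7] -> [3, 7]
  Merge [17, 36] + [3, 7] -> [3, 7, 17, 36]
  Merge [0, 2, 10, 40] + [3, 7, 17, 36] -> [0, 2, 3, 7, 10, 17, 36, 40]


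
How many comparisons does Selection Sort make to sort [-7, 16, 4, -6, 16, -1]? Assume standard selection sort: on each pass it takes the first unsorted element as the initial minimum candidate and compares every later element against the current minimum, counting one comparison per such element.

Pass 1: scan indices 1..5 for the minimum = 5 comparison(s); min is -7, place at index 0 -> [-7, 16, 4, -6, 16, -1]
Pass 2: scan indices 2..5 for the minimum = 4 comparison(s); min is -6, place at index 1 -> [-7, -6, 4, 16, 16, -1]
Pass 3: scan indices 3..5 for the minimum = 3 comparison(s); min is -1, place at index 2 -> [-7, -6, -1, 16, 16, 4]
Pass 4: scan indices 4..5 for the minimum = 2 comparison(s); min is 4, place at index 3 -> [-7, -6, -1, 4, 16, 16]
Pass 5: scan indices 5..5 for the minimum = 1 comparison(s); min is 16, place at index 4 -> [-7, -6, -1, 4, 16, 16]
Selection sort always scans the whole unsorted suffix, so the count is (n-1) + (n-2) + ... + 1 = n(n-1)/2 = 6*5/2 = 15 regardless of the input order.
Total comparisons: 5 + 4 + 3 + 2 + 1 = 15
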